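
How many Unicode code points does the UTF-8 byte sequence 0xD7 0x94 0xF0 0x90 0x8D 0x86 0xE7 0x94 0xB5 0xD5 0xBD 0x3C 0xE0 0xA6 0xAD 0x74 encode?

7

Byte at offset 0: 0xD7 = 11010111 → 2-byte char (#1). Advance 2.
Byte at offset 2: 0xF0 = 11110000 → 4-byte char (#2). Advance 4.
Byte at offset 6: 0xE7 = 11100111 → 3-byte char (#3). Advance 3.
Byte at offset 9: 0xD5 = 11010101 → 2-byte char (#4). Advance 2.
Byte at offset 11: 0x3C = 00111100 → 1-byte char (#5). Advance 1.
Byte at offset 12: 0xE0 = 11100000 → 3-byte char (#6). Advance 3.
Byte at offset 15: 0x74 = 01110100 → 1-byte char (#7). Advance 1.
Reached end at offset 16 after 7 code points.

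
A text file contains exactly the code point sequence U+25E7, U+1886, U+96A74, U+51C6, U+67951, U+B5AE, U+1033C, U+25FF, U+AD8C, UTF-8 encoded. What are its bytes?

U+25E7: 3-byte form → E2 97 A7.
U+1886: 3-byte form → E1 A2 86.
U+96A74: 4-byte form → F2 96 A9 B4.
U+51C6: 3-byte form → E5 87 86.
U+67951: 4-byte form → F1 A7 A5 91.
U+B5AE: 3-byte form → EB 96 AE.
U+1033C: 4-byte form → F0 90 8C BC.
U+25FF: 3-byte form → E2 97 BF.
U+AD8C: 3-byte form → EA B6 8C.
Concatenated (30 bytes): E2 97 A7 E1 A2 86 F2 96 A9 B4 E5 87 86 F1 A7 A5 91 EB 96 AE F0 90 8C BC E2 97 BF EA B6 8C.

E2 97 A7 E1 A2 86 F2 96 A9 B4 E5 87 86 F1 A7 A5 91 EB 96 AE F0 90 8C BC E2 97 BF EA B6 8C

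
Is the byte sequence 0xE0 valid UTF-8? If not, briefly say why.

Leading byte 0xE0 = 11100000 → 3-byte form, but only 1 byte is present.

invalid (sequence truncated)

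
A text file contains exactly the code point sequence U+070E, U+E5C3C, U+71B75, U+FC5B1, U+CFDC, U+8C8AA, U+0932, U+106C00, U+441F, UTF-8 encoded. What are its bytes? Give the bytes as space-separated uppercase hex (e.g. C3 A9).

DC 8E F3 A5 B0 BC F1 B1 AD B5 F3 BC 96 B1 EC BF 9C F2 8C A2 AA E0 A4 B2 F4 86 B0 80 E4 90 9F

U+070E: 2-byte form → DC 8E.
U+E5C3C: 4-byte form → F3 A5 B0 BC.
U+71B75: 4-byte form → F1 B1 AD B5.
U+FC5B1: 4-byte form → F3 BC 96 B1.
U+CFDC: 3-byte form → EC BF 9C.
U+8C8AA: 4-byte form → F2 8C A2 AA.
U+0932: 3-byte form → E0 A4 B2.
U+106C00: 4-byte form → F4 86 B0 80.
U+441F: 3-byte form → E4 90 9F.
Concatenated (31 bytes): DC 8E F3 A5 B0 BC F1 B1 AD B5 F3 BC 96 B1 EC BF 9C F2 8C A2 AA E0 A4 B2 F4 86 B0 80 E4 90 9F.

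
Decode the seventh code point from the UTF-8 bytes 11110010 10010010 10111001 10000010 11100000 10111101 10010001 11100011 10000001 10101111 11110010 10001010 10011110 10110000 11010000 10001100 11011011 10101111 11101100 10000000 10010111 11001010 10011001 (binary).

U+C017

Offset 0: leading byte 0xF2 = 11110010 → 4-byte char #1 = F2 92 B9 82.
Offset 4: leading byte 0xE0 = 11100000 → 3-byte char #2 = E0 BD 91.
Offset 7: leading byte 0xE3 = 11100011 → 3-byte char #3 = E3 81 AF.
Offset 10: leading byte 0xF2 = 11110010 → 4-byte char #4 = F2 8A 9E B0.
Offset 14: leading byte 0xD0 = 11010000 → 2-byte char #5 = D0 8C.
Offset 16: leading byte 0xDB = 11011011 → 2-byte char #6 = DB AF.
Offset 18: leading byte 0xEC = 11101100 → 3-byte char #7 = EC 80 97.
Leading byte 0xEC = 11101100 matches 1110xxxx → 3-byte sequence.
Byte 1: 0xEC = 11101100, payload 1100 (4 bits).
Byte 2: 0x80 = 10000000 (10xxxxxx ✓), payload 000000.
Byte 3: 0x97 = 10010111 (10xxxxxx ✓), payload 010111.
Concatenate: 1100000000010111 = 0xC017 (16 bits → U+C017).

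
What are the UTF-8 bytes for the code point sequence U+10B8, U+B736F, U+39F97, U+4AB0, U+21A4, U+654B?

E1 82 B8 F2 B7 8D AF F0 B9 BE 97 E4 AA B0 E2 86 A4 E6 95 8B

U+10B8: 3-byte form → E1 82 B8.
U+B736F: 4-byte form → F2 B7 8D AF.
U+39F97: 4-byte form → F0 B9 BE 97.
U+4AB0: 3-byte form → E4 AA B0.
U+21A4: 3-byte form → E2 86 A4.
U+654B: 3-byte form → E6 95 8B.
Concatenated (20 bytes): E1 82 B8 F2 B7 8D AF F0 B9 BE 97 E4 AA B0 E2 86 A4 E6 95 8B.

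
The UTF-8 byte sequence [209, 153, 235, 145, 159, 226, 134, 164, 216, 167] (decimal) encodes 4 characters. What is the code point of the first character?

Offset 0: leading byte 0xD1 = 11010001 → 2-byte char #1 = D1 99.
Leading byte 0xD1 = 11010001 matches 110xxxxx → 2-byte sequence.
Byte 1: 0xD1 = 11010001, payload 10001 (5 bits).
Byte 2: 0x99 = 10011001 (10xxxxxx ✓), payload 011001.
Concatenate: 10001011001 = 0x459 (11 bits → U+0459).

U+0459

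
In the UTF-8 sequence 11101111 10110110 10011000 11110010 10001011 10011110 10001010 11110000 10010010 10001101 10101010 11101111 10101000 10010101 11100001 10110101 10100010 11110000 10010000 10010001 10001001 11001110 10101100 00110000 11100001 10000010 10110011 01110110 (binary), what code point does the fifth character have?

U+1D62

Offset 0: leading byte 0xEF = 11101111 → 3-byte char #1 = EF B6 98.
Offset 3: leading byte 0xF2 = 11110010 → 4-byte char #2 = F2 8B 9E 8A.
Offset 7: leading byte 0xF0 = 11110000 → 4-byte char #3 = F0 92 8D AA.
Offset 11: leading byte 0xEF = 11101111 → 3-byte char #4 = EF A8 95.
Offset 14: leading byte 0xE1 = 11100001 → 3-byte char #5 = E1 B5 A2.
Leading byte 0xE1 = 11100001 matches 1110xxxx → 3-byte sequence.
Byte 1: 0xE1 = 11100001, payload 0001 (4 bits).
Byte 2: 0xB5 = 10110101 (10xxxxxx ✓), payload 110101.
Byte 3: 0xA2 = 10100010 (10xxxxxx ✓), payload 100010.
Concatenate: 0001110101100010 = 0x1D62 (16 bits → U+1D62).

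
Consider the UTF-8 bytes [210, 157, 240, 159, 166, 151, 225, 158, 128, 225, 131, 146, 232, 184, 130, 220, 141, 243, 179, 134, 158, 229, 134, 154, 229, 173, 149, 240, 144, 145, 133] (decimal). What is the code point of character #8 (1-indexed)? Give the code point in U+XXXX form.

Offset 0: leading byte 0xD2 = 11010010 → 2-byte char #1 = D2 9D.
Offset 2: leading byte 0xF0 = 11110000 → 4-byte char #2 = F0 9F A6 97.
Offset 6: leading byte 0xE1 = 11100001 → 3-byte char #3 = E1 9E 80.
Offset 9: leading byte 0xE1 = 11100001 → 3-byte char #4 = E1 83 92.
Offset 12: leading byte 0xE8 = 11101000 → 3-byte char #5 = E8 B8 82.
Offset 15: leading byte 0xDC = 11011100 → 2-byte char #6 = DC 8D.
Offset 17: leading byte 0xF3 = 11110011 → 4-byte char #7 = F3 B3 86 9E.
Offset 21: leading byte 0xE5 = 11100101 → 3-byte char #8 = E5 86 9A.
Leading byte 0xE5 = 11100101 matches 1110xxxx → 3-byte sequence.
Byte 1: 0xE5 = 11100101, payload 0101 (4 bits).
Byte 2: 0x86 = 10000110 (10xxxxxx ✓), payload 000110.
Byte 3: 0x9A = 10011010 (10xxxxxx ✓), payload 011010.
Concatenate: 0101000110011010 = 0x519A (16 bits → U+519A).

U+519A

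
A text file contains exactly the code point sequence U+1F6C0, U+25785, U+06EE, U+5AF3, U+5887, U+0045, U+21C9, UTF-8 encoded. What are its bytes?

F0 9F 9B 80 F0 A5 9E 85 DB AE E5 AB B3 E5 A2 87 45 E2 87 89

U+1F6C0: 4-byte form → F0 9F 9B 80.
U+25785: 4-byte form → F0 A5 9E 85.
U+06EE: 2-byte form → DB AE.
U+5AF3: 3-byte form → E5 AB B3.
U+5887: 3-byte form → E5 A2 87.
U+0045: 1-byte form → 45.
U+21C9: 3-byte form → E2 87 89.
Concatenated (20 bytes): F0 9F 9B 80 F0 A5 9E 85 DB AE E5 AB B3 E5 A2 87 45 E2 87 89.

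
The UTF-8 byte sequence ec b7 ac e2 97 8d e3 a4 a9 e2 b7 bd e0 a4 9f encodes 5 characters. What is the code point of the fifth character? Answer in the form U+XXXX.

Offset 0: leading byte 0xEC = 11101100 → 3-byte char #1 = EC B7 AC.
Offset 3: leading byte 0xE2 = 11100010 → 3-byte char #2 = E2 97 8D.
Offset 6: leading byte 0xE3 = 11100011 → 3-byte char #3 = E3 A4 A9.
Offset 9: leading byte 0xE2 = 11100010 → 3-byte char #4 = E2 B7 BD.
Offset 12: leading byte 0xE0 = 11100000 → 3-byte char #5 = E0 A4 9F.
Leading byte 0xE0 = 11100000 matches 1110xxxx → 3-byte sequence.
Byte 1: 0xE0 = 11100000, payload 0000 (4 bits).
Byte 2: 0xA4 = 10100100 (10xxxxxx ✓), payload 100100.
Byte 3: 0x9F = 10011111 (10xxxxxx ✓), payload 011111.
Concatenate: 0000100100011111 = 0x91F (16 bits → U+091F).

U+091F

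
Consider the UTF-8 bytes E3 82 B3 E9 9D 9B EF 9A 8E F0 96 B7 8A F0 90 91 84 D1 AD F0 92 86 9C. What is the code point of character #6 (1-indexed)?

U+046D

Offset 0: leading byte 0xE3 = 11100011 → 3-byte char #1 = E3 82 B3.
Offset 3: leading byte 0xE9 = 11101001 → 3-byte char #2 = E9 9D 9B.
Offset 6: leading byte 0xEF = 11101111 → 3-byte char #3 = EF 9A 8E.
Offset 9: leading byte 0xF0 = 11110000 → 4-byte char #4 = F0 96 B7 8A.
Offset 13: leading byte 0xF0 = 11110000 → 4-byte char #5 = F0 90 91 84.
Offset 17: leading byte 0xD1 = 11010001 → 2-byte char #6 = D1 AD.
Leading byte 0xD1 = 11010001 matches 110xxxxx → 2-byte sequence.
Byte 1: 0xD1 = 11010001, payload 10001 (5 bits).
Byte 2: 0xAD = 10101101 (10xxxxxx ✓), payload 101101.
Concatenate: 10001101101 = 0x46D (11 bits → U+046D).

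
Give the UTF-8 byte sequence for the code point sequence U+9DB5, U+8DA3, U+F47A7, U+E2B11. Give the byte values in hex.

U+9DB5: 3-byte form → E9 B6 B5.
U+8DA3: 3-byte form → E8 B6 A3.
U+F47A7: 4-byte form → F3 B4 9E A7.
U+E2B11: 4-byte form → F3 A2 AC 91.
Concatenated (14 bytes): E9 B6 B5 E8 B6 A3 F3 B4 9E A7 F3 A2 AC 91.

E9 B6 B5 E8 B6 A3 F3 B4 9E A7 F3 A2 AC 91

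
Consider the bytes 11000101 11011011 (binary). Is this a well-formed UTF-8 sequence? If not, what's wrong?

invalid (non-continuation byte where continuation expected)

Leading byte 0xC5 = 11000101 → 2-byte form.
Byte 2 is 0xDB = 11011011, which is not 10xxxxxx — expected a continuation byte.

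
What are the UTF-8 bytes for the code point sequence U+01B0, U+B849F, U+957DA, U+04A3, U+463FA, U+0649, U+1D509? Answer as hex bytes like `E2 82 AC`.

U+01B0: 2-byte form → C6 B0.
U+B849F: 4-byte form → F2 B8 92 9F.
U+957DA: 4-byte form → F2 95 9F 9A.
U+04A3: 2-byte form → D2 A3.
U+463FA: 4-byte form → F1 86 8F BA.
U+0649: 2-byte form → D9 89.
U+1D509: 4-byte form → F0 9D 94 89.
Concatenated (22 bytes): C6 B0 F2 B8 92 9F F2 95 9F 9A D2 A3 F1 86 8F BA D9 89 F0 9D 94 89.

C6 B0 F2 B8 92 9F F2 95 9F 9A D2 A3 F1 86 8F BA D9 89 F0 9D 94 89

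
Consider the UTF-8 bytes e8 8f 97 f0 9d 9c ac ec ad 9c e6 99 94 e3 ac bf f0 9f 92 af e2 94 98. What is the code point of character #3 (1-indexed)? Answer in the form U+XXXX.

U+CB5C

Offset 0: leading byte 0xE8 = 11101000 → 3-byte char #1 = E8 8F 97.
Offset 3: leading byte 0xF0 = 11110000 → 4-byte char #2 = F0 9D 9C AC.
Offset 7: leading byte 0xEC = 11101100 → 3-byte char #3 = EC AD 9C.
Leading byte 0xEC = 11101100 matches 1110xxxx → 3-byte sequence.
Byte 1: 0xEC = 11101100, payload 1100 (4 bits).
Byte 2: 0xAD = 10101101 (10xxxxxx ✓), payload 101101.
Byte 3: 0x9C = 10011100 (10xxxxxx ✓), payload 011100.
Concatenate: 1100101101011100 = 0xCB5C (16 bits → U+CB5C).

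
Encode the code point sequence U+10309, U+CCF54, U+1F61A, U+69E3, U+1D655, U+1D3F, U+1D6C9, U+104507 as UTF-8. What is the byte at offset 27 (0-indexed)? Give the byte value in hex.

0x84

U+10309 → 4-byte form F0 90 8C 89 at offsets 0–3.
U+CCF54 → 4-byte form F3 8C BD 94 at offsets 4–7.
U+1F61A → 4-byte form F0 9F 98 9A at offsets 8–11.
U+69E3 → 3-byte form E6 A7 A3 at offsets 12–14.
U+1D655 → 4-byte form F0 9D 99 95 at offsets 15–18.
U+1D3F → 3-byte form E1 B4 BF at offsets 19–21.
U+1D6C9 → 4-byte form F0 9D 9B 89 at offsets 22–25.
U+104507 → 4-byte form F4 84 94 87 at offsets 26–29.
Offset 27 falls in char 8's range; it's byte 2 of F4 84 94 87 = 0x84.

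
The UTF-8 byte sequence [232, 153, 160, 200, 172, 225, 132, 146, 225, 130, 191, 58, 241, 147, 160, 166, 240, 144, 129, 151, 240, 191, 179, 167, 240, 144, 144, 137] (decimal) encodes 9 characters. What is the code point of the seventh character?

Offset 0: leading byte 0xE8 = 11101000 → 3-byte char #1 = E8 99 A0.
Offset 3: leading byte 0xC8 = 11001000 → 2-byte char #2 = C8 AC.
Offset 5: leading byte 0xE1 = 11100001 → 3-byte char #3 = E1 84 92.
Offset 8: leading byte 0xE1 = 11100001 → 3-byte char #4 = E1 82 BF.
Offset 11: leading byte 0x3A = 00111010 → 1-byte char #5 = 3A.
Offset 12: leading byte 0xF1 = 11110001 → 4-byte char #6 = F1 93 A0 A6.
Offset 16: leading byte 0xF0 = 11110000 → 4-byte char #7 = F0 90 81 97.
Leading byte 0xF0 = 11110000 matches 11110xxx → 4-byte sequence.
Byte 1: 0xF0 = 11110000, payload 000 (3 bits).
Byte 2: 0x90 = 10010000 (10xxxxxx ✓), payload 010000.
Byte 3: 0x81 = 10000001 (10xxxxxx ✓), payload 000001.
Byte 4: 0x97 = 10010111 (10xxxxxx ✓), payload 010111.
Concatenate: 000010000000001010111 = 0x10057 (21 bits → U+10057).

U+10057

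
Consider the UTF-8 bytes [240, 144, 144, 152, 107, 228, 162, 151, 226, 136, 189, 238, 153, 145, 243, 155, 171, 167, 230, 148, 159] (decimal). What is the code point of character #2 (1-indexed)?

U+006B

Offset 0: leading byte 0xF0 = 11110000 → 4-byte char #1 = F0 90 90 98.
Offset 4: leading byte 0x6B = 01101011 → 1-byte char #2 = 6B.
Leading byte 0x6B = 01101011 matches 0xxxxxxx → 1-byte sequence.
Byte 1: 0x6B = 01101011, payload 1101011 (7 bits).
Concatenate: 1101011 = 0x6B (7 bits → U+006B).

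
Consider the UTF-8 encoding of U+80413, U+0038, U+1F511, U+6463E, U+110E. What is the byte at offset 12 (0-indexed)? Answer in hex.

U+80413 → 4-byte form F2 80 90 93 at offsets 0–3.
U+0038 → 1-byte form 38 at offsets 4–4.
U+1F511 → 4-byte form F0 9F 94 91 at offsets 5–8.
U+6463E → 4-byte form F1 A4 98 BE at offsets 9–12.
Offset 12 falls in char 4's range; it's byte 4 of F1 A4 98 BE = 0xBE.

0xBE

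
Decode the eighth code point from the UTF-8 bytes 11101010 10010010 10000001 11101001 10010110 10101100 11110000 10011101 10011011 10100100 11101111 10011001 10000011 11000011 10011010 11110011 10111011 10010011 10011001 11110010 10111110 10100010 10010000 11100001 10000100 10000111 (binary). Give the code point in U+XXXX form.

Offset 0: leading byte 0xEA = 11101010 → 3-byte char #1 = EA 92 81.
Offset 3: leading byte 0xE9 = 11101001 → 3-byte char #2 = E9 96 AC.
Offset 6: leading byte 0xF0 = 11110000 → 4-byte char #3 = F0 9D 9B A4.
Offset 10: leading byte 0xEF = 11101111 → 3-byte char #4 = EF 99 83.
Offset 13: leading byte 0xC3 = 11000011 → 2-byte char #5 = C3 9A.
Offset 15: leading byte 0xF3 = 11110011 → 4-byte char #6 = F3 BB 93 99.
Offset 19: leading byte 0xF2 = 11110010 → 4-byte char #7 = F2 BE A2 90.
Offset 23: leading byte 0xE1 = 11100001 → 3-byte char #8 = E1 84 87.
Leading byte 0xE1 = 11100001 matches 1110xxxx → 3-byte sequence.
Byte 1: 0xE1 = 11100001, payload 0001 (4 bits).
Byte 2: 0x84 = 10000100 (10xxxxxx ✓), payload 000100.
Byte 3: 0x87 = 10000111 (10xxxxxx ✓), payload 000111.
Concatenate: 0001000100000111 = 0x1107 (16 bits → U+1107).

U+1107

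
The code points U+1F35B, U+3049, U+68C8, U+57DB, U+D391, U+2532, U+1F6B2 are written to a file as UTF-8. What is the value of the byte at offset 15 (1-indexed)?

1-indexed offset 15 is 0-indexed offset 14.
U+1F35B → 4-byte form F0 9F 8D 9B at offsets 0–3.
U+3049 → 3-byte form E3 81 89 at offsets 4–6.
U+68C8 → 3-byte form E6 A3 88 at offsets 7–9.
U+57DB → 3-byte form E5 9F 9B at offsets 10–12.
U+D391 → 3-byte form ED 8E 91 at offsets 13–15.
Offset 14 falls in char 5's range; it's byte 2 of ED 8E 91 = 0x8E.

0x8E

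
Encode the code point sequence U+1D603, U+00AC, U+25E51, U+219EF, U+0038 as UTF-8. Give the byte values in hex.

F0 9D 98 83 C2 AC F0 A5 B9 91 F0 A1 A7 AF 38

U+1D603: 4-byte form → F0 9D 98 83.
U+00AC: 2-byte form → C2 AC.
U+25E51: 4-byte form → F0 A5 B9 91.
U+219EF: 4-byte form → F0 A1 A7 AF.
U+0038: 1-byte form → 38.
Concatenated (15 bytes): F0 9D 98 83 C2 AC F0 A5 B9 91 F0 A1 A7 AF 38.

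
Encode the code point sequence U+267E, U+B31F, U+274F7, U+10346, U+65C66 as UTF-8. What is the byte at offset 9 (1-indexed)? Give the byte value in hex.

1-indexed offset 9 is 0-indexed offset 8.
U+267E → 3-byte form E2 99 BE at offsets 0–2.
U+B31F → 3-byte form EB 8C 9F at offsets 3–5.
U+274F7 → 4-byte form F0 A7 93 B7 at offsets 6–9.
Offset 8 falls in char 3's range; it's byte 3 of F0 A7 93 B7 = 0x93.

0x93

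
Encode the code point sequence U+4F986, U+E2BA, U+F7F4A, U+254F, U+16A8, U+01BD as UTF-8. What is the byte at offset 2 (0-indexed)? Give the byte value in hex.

0xA6

U+4F986 → 4-byte form F1 8F A6 86 at offsets 0–3.
Offset 2 falls in char 1's range; it's byte 3 of F1 8F A6 86 = 0xA6.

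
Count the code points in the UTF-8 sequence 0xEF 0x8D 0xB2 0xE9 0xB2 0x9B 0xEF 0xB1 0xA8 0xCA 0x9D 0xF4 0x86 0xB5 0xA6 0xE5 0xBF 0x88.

Byte at offset 0: 0xEF = 11101111 → 3-byte char (#1). Advance 3.
Byte at offset 3: 0xE9 = 11101001 → 3-byte char (#2). Advance 3.
Byte at offset 6: 0xEF = 11101111 → 3-byte char (#3). Advance 3.
Byte at offset 9: 0xCA = 11001010 → 2-byte char (#4). Advance 2.
Byte at offset 11: 0xF4 = 11110100 → 4-byte char (#5). Advance 4.
Byte at offset 15: 0xE5 = 11100101 → 3-byte char (#6). Advance 3.
Reached end at offset 18 after 6 code points.

6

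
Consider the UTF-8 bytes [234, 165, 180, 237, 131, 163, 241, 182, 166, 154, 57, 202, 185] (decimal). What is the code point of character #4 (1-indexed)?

Offset 0: leading byte 0xEA = 11101010 → 3-byte char #1 = EA A5 B4.
Offset 3: leading byte 0xED = 11101101 → 3-byte char #2 = ED 83 A3.
Offset 6: leading byte 0xF1 = 11110001 → 4-byte char #3 = F1 B6 A6 9A.
Offset 10: leading byte 0x39 = 00111001 → 1-byte char #4 = 39.
Leading byte 0x39 = 00111001 matches 0xxxxxxx → 1-byte sequence.
Byte 1: 0x39 = 00111001, payload 0111001 (7 bits).
Concatenate: 0111001 = 0x39 (7 bits → U+0039).

U+0039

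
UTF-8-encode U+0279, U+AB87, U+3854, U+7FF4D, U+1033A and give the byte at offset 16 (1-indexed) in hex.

0xBA

1-indexed offset 16 is 0-indexed offset 15.
U+0279 → 2-byte form C9 B9 at offsets 0–1.
U+AB87 → 3-byte form EA AE 87 at offsets 2–4.
U+3854 → 3-byte form E3 A1 94 at offsets 5–7.
U+7FF4D → 4-byte form F1 BF BD 8D at offsets 8–11.
U+1033A → 4-byte form F0 90 8C BA at offsets 12–15.
Offset 15 falls in char 5's range; it's byte 4 of F0 90 8C BA = 0xBA.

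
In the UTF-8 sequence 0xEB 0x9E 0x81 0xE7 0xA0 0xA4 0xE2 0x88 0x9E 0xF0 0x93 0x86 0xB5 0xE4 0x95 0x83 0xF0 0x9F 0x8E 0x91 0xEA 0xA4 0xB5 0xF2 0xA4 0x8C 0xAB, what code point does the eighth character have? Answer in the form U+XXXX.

Offset 0: leading byte 0xEB = 11101011 → 3-byte char #1 = EB 9E 81.
Offset 3: leading byte 0xE7 = 11100111 → 3-byte char #2 = E7 A0 A4.
Offset 6: leading byte 0xE2 = 11100010 → 3-byte char #3 = E2 88 9E.
Offset 9: leading byte 0xF0 = 11110000 → 4-byte char #4 = F0 93 86 B5.
Offset 13: leading byte 0xE4 = 11100100 → 3-byte char #5 = E4 95 83.
Offset 16: leading byte 0xF0 = 11110000 → 4-byte char #6 = F0 9F 8E 91.
Offset 20: leading byte 0xEA = 11101010 → 3-byte char #7 = EA A4 B5.
Offset 23: leading byte 0xF2 = 11110010 → 4-byte char #8 = F2 A4 8C AB.
Leading byte 0xF2 = 11110010 matches 11110xxx → 4-byte sequence.
Byte 1: 0xF2 = 11110010, payload 010 (3 bits).
Byte 2: 0xA4 = 10100100 (10xxxxxx ✓), payload 100100.
Byte 3: 0x8C = 10001100 (10xxxxxx ✓), payload 001100.
Byte 4: 0xAB = 10101011 (10xxxxxx ✓), payload 101011.
Concatenate: 010100100001100101011 = 0xA432B (21 bits → U+A432B).

U+A432B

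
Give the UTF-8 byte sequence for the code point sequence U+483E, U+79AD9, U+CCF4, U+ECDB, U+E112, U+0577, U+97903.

E4 A0 BE F1 B9 AB 99 EC B3 B4 EE B3 9B EE 84 92 D5 B7 F2 97 A4 83

U+483E: 3-byte form → E4 A0 BE.
U+79AD9: 4-byte form → F1 B9 AB 99.
U+CCF4: 3-byte form → EC B3 B4.
U+ECDB: 3-byte form → EE B3 9B.
U+E112: 3-byte form → EE 84 92.
U+0577: 2-byte form → D5 B7.
U+97903: 4-byte form → F2 97 A4 83.
Concatenated (22 bytes): E4 A0 BE F1 B9 AB 99 EC B3 B4 EE B3 9B EE 84 92 D5 B7 F2 97 A4 83.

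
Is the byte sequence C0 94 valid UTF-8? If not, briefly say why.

Leading byte 0xC0 = 11000000 → 2-byte form.
Continuation bytes all match 10xxxxxx. Payload decodes to 0x14.
But 0x14 < 0x80, the minimum for a 2-byte sequence — this is an overlong encoding.

invalid (overlong encoding)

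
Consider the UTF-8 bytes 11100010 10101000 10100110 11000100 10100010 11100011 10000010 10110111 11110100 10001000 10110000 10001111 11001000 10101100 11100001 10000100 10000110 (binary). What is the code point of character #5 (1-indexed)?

U+022C

Offset 0: leading byte 0xE2 = 11100010 → 3-byte char #1 = E2 A8 A6.
Offset 3: leading byte 0xC4 = 11000100 → 2-byte char #2 = C4 A2.
Offset 5: leading byte 0xE3 = 11100011 → 3-byte char #3 = E3 82 B7.
Offset 8: leading byte 0xF4 = 11110100 → 4-byte char #4 = F4 88 B0 8F.
Offset 12: leading byte 0xC8 = 11001000 → 2-byte char #5 = C8 AC.
Leading byte 0xC8 = 11001000 matches 110xxxxx → 2-byte sequence.
Byte 1: 0xC8 = 11001000, payload 01000 (5 bits).
Byte 2: 0xAC = 10101100 (10xxxxxx ✓), payload 101100.
Concatenate: 01000101100 = 0x22C (11 bits → U+022C).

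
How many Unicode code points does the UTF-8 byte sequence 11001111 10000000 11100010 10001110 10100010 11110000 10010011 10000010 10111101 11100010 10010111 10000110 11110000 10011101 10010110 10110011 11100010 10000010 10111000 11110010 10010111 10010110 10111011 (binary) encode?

7

Byte at offset 0: 0xCF = 11001111 → 2-byte char (#1). Advance 2.
Byte at offset 2: 0xE2 = 11100010 → 3-byte char (#2). Advance 3.
Byte at offset 5: 0xF0 = 11110000 → 4-byte char (#3). Advance 4.
Byte at offset 9: 0xE2 = 11100010 → 3-byte char (#4). Advance 3.
Byte at offset 12: 0xF0 = 11110000 → 4-byte char (#5). Advance 4.
Byte at offset 16: 0xE2 = 11100010 → 3-byte char (#6). Advance 3.
Byte at offset 19: 0xF2 = 11110010 → 4-byte char (#7). Advance 4.
Reached end at offset 23 after 7 code points.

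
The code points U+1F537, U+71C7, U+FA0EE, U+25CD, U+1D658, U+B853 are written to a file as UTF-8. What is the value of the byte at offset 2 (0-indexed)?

0x94

U+1F537 → 4-byte form F0 9F 94 B7 at offsets 0–3.
Offset 2 falls in char 1's range; it's byte 3 of F0 9F 94 B7 = 0x94.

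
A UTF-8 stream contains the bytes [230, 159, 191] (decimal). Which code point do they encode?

Leading byte 0xE6 = 11100110 matches 1110xxxx → 3-byte sequence.
Byte 1: 0xE6 = 11100110, payload 0110 (4 bits).
Byte 2: 0x9F = 10011111 (10xxxxxx ✓), payload 011111.
Byte 3: 0xBF = 10111111 (10xxxxxx ✓), payload 111111.
Concatenate: 0110011111111111 = 0x67FF (16 bits → U+67FF).

U+67FF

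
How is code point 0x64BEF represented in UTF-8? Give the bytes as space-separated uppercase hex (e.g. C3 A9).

F1 A4 AF AF

U+64BEF = 0x64BEF = 412655 decimal. In range U+10000–U+10FFFF → 4-byte form: 11110xxx 10xxxxxx 10xxxxxx 10xxxxxx.
Binary (21 bits): 001100100101111101111.
Split 3+6+6+6: 001 | 100100 | 101111 | 101111.
Byte 1: 11110001 = 0xF1.
Byte 2: 10100100 = 0xA4.
Byte 3: 10101111 = 0xAF.
Byte 4: 10101111 = 0xAF.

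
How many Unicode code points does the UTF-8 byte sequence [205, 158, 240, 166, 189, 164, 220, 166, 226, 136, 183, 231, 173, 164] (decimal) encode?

Byte at offset 0: 0xCD = 11001101 → 2-byte char (#1). Advance 2.
Byte at offset 2: 0xF0 = 11110000 → 4-byte char (#2). Advance 4.
Byte at offset 6: 0xDC = 11011100 → 2-byte char (#3). Advance 2.
Byte at offset 8: 0xE2 = 11100010 → 3-byte char (#4). Advance 3.
Byte at offset 11: 0xE7 = 11100111 → 3-byte char (#5). Advance 3.
Reached end at offset 14 after 5 code points.

5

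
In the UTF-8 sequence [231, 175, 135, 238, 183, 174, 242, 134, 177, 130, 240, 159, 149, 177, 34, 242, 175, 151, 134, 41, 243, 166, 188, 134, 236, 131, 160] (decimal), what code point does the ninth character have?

Offset 0: leading byte 0xE7 = 11100111 → 3-byte char #1 = E7 AF 87.
Offset 3: leading byte 0xEE = 11101110 → 3-byte char #2 = EE B7 AE.
Offset 6: leading byte 0xF2 = 11110010 → 4-byte char #3 = F2 86 B1 82.
Offset 10: leading byte 0xF0 = 11110000 → 4-byte char #4 = F0 9F 95 B1.
Offset 14: leading byte 0x22 = 00100010 → 1-byte char #5 = 22.
Offset 15: leading byte 0xF2 = 11110010 → 4-byte char #6 = F2 AF 97 86.
Offset 19: leading byte 0x29 = 00101001 → 1-byte char #7 = 29.
Offset 20: leading byte 0xF3 = 11110011 → 4-byte char #8 = F3 A6 BC 86.
Offset 24: leading byte 0xEC = 11101100 → 3-byte char #9 = EC 83 A0.
Leading byte 0xEC = 11101100 matches 1110xxxx → 3-byte sequence.
Byte 1: 0xEC = 11101100, payload 1100 (4 bits).
Byte 2: 0x83 = 10000011 (10xxxxxx ✓), payload 000011.
Byte 3: 0xA0 = 10100000 (10xxxxxx ✓), payload 100000.
Concatenate: 1100000011100000 = 0xC0E0 (16 bits → U+C0E0).

U+C0E0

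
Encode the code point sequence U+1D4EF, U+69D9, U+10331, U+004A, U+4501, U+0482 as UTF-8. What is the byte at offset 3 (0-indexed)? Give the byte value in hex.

U+1D4EF → 4-byte form F0 9D 93 AF at offsets 0–3.
Offset 3 falls in char 1's range; it's byte 4 of F0 9D 93 AF = 0xAF.

0xAF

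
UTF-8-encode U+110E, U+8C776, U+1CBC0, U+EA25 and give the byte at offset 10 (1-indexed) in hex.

0xAF

1-indexed offset 10 is 0-indexed offset 9.
U+110E → 3-byte form E1 84 8E at offsets 0–2.
U+8C776 → 4-byte form F2 8C 9D B6 at offsets 3–6.
U+1CBC0 → 4-byte form F0 9C AF 80 at offsets 7–10.
Offset 9 falls in char 3's range; it's byte 3 of F0 9C AF 80 = 0xAF.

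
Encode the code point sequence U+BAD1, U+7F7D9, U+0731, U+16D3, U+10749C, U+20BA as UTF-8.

U+BAD1: 3-byte form → EB AB 91.
U+7F7D9: 4-byte form → F1 BF 9F 99.
U+0731: 2-byte form → DC B1.
U+16D3: 3-byte form → E1 9B 93.
U+10749C: 4-byte form → F4 87 92 9C.
U+20BA: 3-byte form → E2 82 BA.
Concatenated (19 bytes): EB AB 91 F1 BF 9F 99 DC B1 E1 9B 93 F4 87 92 9C E2 82 BA.

EB AB 91 F1 BF 9F 99 DC B1 E1 9B 93 F4 87 92 9C E2 82 BA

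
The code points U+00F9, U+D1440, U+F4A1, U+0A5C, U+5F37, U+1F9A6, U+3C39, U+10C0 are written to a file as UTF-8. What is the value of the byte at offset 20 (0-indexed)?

0xB0

U+00F9 → 2-byte form C3 B9 at offsets 0–1.
U+D1440 → 4-byte form F3 91 91 80 at offsets 2–5.
U+F4A1 → 3-byte form EF 92 A1 at offsets 6–8.
U+0A5C → 3-byte form E0 A9 9C at offsets 9–11.
U+5F37 → 3-byte form E5 BC B7 at offsets 12–14.
U+1F9A6 → 4-byte form F0 9F A6 A6 at offsets 15–18.
U+3C39 → 3-byte form E3 B0 B9 at offsets 19–21.
Offset 20 falls in char 7's range; it's byte 2 of E3 B0 B9 = 0xB0.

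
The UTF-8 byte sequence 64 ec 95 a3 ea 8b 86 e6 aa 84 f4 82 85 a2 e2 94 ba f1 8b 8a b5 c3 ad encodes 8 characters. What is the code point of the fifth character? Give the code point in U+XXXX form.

U+102162

Offset 0: leading byte 0x64 = 01100100 → 1-byte char #1 = 64.
Offset 1: leading byte 0xEC = 11101100 → 3-byte char #2 = EC 95 A3.
Offset 4: leading byte 0xEA = 11101010 → 3-byte char #3 = EA 8B 86.
Offset 7: leading byte 0xE6 = 11100110 → 3-byte char #4 = E6 AA 84.
Offset 10: leading byte 0xF4 = 11110100 → 4-byte char #5 = F4 82 85 A2.
Leading byte 0xF4 = 11110100 matches 11110xxx → 4-byte sequence.
Byte 1: 0xF4 = 11110100, payload 100 (3 bits).
Byte 2: 0x82 = 10000010 (10xxxxxx ✓), payload 000010.
Byte 3: 0x85 = 10000101 (10xxxxxx ✓), payload 000101.
Byte 4: 0xA2 = 10100010 (10xxxxxx ✓), payload 100010.
Concatenate: 100000010000101100010 = 0x102162 (21 bits → U+102162).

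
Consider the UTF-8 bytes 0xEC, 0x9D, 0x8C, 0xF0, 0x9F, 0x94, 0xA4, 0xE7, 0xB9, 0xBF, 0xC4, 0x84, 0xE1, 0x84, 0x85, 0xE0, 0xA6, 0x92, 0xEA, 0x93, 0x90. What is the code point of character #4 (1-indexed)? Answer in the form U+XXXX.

U+0104

Offset 0: leading byte 0xEC = 11101100 → 3-byte char #1 = EC 9D 8C.
Offset 3: leading byte 0xF0 = 11110000 → 4-byte char #2 = F0 9F 94 A4.
Offset 7: leading byte 0xE7 = 11100111 → 3-byte char #3 = E7 B9 BF.
Offset 10: leading byte 0xC4 = 11000100 → 2-byte char #4 = C4 84.
Leading byte 0xC4 = 11000100 matches 110xxxxx → 2-byte sequence.
Byte 1: 0xC4 = 11000100, payload 00100 (5 bits).
Byte 2: 0x84 = 10000100 (10xxxxxx ✓), payload 000100.
Concatenate: 00100000100 = 0x104 (11 bits → U+0104).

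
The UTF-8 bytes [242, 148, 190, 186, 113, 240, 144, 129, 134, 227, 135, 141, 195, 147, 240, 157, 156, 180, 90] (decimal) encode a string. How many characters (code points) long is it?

Byte at offset 0: 0xF2 = 11110010 → 4-byte char (#1). Advance 4.
Byte at offset 4: 0x71 = 01110001 → 1-byte char (#2). Advance 1.
Byte at offset 5: 0xF0 = 11110000 → 4-byte char (#3). Advance 4.
Byte at offset 9: 0xE3 = 11100011 → 3-byte char (#4). Advance 3.
Byte at offset 12: 0xC3 = 11000011 → 2-byte char (#5). Advance 2.
Byte at offset 14: 0xF0 = 11110000 → 4-byte char (#6). Advance 4.
Byte at offset 18: 0x5A = 01011010 → 1-byte char (#7). Advance 1.
Reached end at offset 19 after 7 code points.

7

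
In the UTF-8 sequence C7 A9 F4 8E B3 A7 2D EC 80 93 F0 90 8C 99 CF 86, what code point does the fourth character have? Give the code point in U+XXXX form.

Offset 0: leading byte 0xC7 = 11000111 → 2-byte char #1 = C7 A9.
Offset 2: leading byte 0xF4 = 11110100 → 4-byte char #2 = F4 8E B3 A7.
Offset 6: leading byte 0x2D = 00101101 → 1-byte char #3 = 2D.
Offset 7: leading byte 0xEC = 11101100 → 3-byte char #4 = EC 80 93.
Leading byte 0xEC = 11101100 matches 1110xxxx → 3-byte sequence.
Byte 1: 0xEC = 11101100, payload 1100 (4 bits).
Byte 2: 0x80 = 10000000 (10xxxxxx ✓), payload 000000.
Byte 3: 0x93 = 10010011 (10xxxxxx ✓), payload 010011.
Concatenate: 1100000000010011 = 0xC013 (16 bits → U+C013).

U+C013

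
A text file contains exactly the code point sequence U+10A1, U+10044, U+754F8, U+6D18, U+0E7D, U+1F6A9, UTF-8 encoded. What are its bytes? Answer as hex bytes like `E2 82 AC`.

E1 82 A1 F0 90 81 84 F1 B5 93 B8 E6 B4 98 E0 B9 BD F0 9F 9A A9

U+10A1: 3-byte form → E1 82 A1.
U+10044: 4-byte form → F0 90 81 84.
U+754F8: 4-byte form → F1 B5 93 B8.
U+6D18: 3-byte form → E6 B4 98.
U+0E7D: 3-byte form → E0 B9 BD.
U+1F6A9: 4-byte form → F0 9F 9A A9.
Concatenated (21 bytes): E1 82 A1 F0 90 81 84 F1 B5 93 B8 E6 B4 98 E0 B9 BD F0 9F 9A A9.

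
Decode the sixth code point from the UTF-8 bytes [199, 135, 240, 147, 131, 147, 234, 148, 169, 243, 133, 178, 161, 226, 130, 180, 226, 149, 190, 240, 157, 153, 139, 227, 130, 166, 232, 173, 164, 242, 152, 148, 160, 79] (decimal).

Offset 0: leading byte 0xC7 = 11000111 → 2-byte char #1 = C7 87.
Offset 2: leading byte 0xF0 = 11110000 → 4-byte char #2 = F0 93 83 93.
Offset 6: leading byte 0xEA = 11101010 → 3-byte char #3 = EA 94 A9.
Offset 9: leading byte 0xF3 = 11110011 → 4-byte char #4 = F3 85 B2 A1.
Offset 13: leading byte 0xE2 = 11100010 → 3-byte char #5 = E2 82 B4.
Offset 16: leading byte 0xE2 = 11100010 → 3-byte char #6 = E2 95 BE.
Leading byte 0xE2 = 11100010 matches 1110xxxx → 3-byte sequence.
Byte 1: 0xE2 = 11100010, payload 0010 (4 bits).
Byte 2: 0x95 = 10010101 (10xxxxxx ✓), payload 010101.
Byte 3: 0xBE = 10111110 (10xxxxxx ✓), payload 111110.
Concatenate: 0010010101111110 = 0x257E (16 bits → U+257E).

U+257E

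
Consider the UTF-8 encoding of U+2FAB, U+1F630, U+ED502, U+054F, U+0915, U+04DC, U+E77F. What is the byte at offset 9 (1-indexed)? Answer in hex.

1-indexed offset 9 is 0-indexed offset 8.
U+2FAB → 3-byte form E2 BE AB at offsets 0–2.
U+1F630 → 4-byte form F0 9F 98 B0 at offsets 3–6.
U+ED502 → 4-byte form F3 AD 94 82 at offsets 7–10.
Offset 8 falls in char 3's range; it's byte 2 of F3 AD 94 82 = 0xAD.

0xAD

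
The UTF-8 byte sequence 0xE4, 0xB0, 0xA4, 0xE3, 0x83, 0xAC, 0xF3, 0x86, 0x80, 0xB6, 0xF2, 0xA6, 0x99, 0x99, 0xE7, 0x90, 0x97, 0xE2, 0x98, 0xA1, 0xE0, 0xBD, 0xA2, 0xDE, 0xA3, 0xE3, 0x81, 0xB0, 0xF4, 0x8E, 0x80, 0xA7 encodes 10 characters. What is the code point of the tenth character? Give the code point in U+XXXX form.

Offset 0: leading byte 0xE4 = 11100100 → 3-byte char #1 = E4 B0 A4.
Offset 3: leading byte 0xE3 = 11100011 → 3-byte char #2 = E3 83 AC.
Offset 6: leading byte 0xF3 = 11110011 → 4-byte char #3 = F3 86 80 B6.
Offset 10: leading byte 0xF2 = 11110010 → 4-byte char #4 = F2 A6 99 99.
Offset 14: leading byte 0xE7 = 11100111 → 3-byte char #5 = E7 90 97.
Offset 17: leading byte 0xE2 = 11100010 → 3-byte char #6 = E2 98 A1.
Offset 20: leading byte 0xE0 = 11100000 → 3-byte char #7 = E0 BD A2.
Offset 23: leading byte 0xDE = 11011110 → 2-byte char #8 = DE A3.
Offset 25: leading byte 0xE3 = 11100011 → 3-byte char #9 = E3 81 B0.
Offset 28: leading byte 0xF4 = 11110100 → 4-byte char #10 = F4 8E 80 A7.
Leading byte 0xF4 = 11110100 matches 11110xxx → 4-byte sequence.
Byte 1: 0xF4 = 11110100, payload 100 (3 bits).
Byte 2: 0x8E = 10001110 (10xxxxxx ✓), payload 001110.
Byte 3: 0x80 = 10000000 (10xxxxxx ✓), payload 000000.
Byte 4: 0xA7 = 10100111 (10xxxxxx ✓), payload 100111.
Concatenate: 100001110000000100111 = 0x10E027 (21 bits → U+10E027).

U+10E027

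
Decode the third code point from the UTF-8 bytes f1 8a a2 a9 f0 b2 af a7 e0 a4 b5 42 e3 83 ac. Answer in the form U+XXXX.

U+0935

Offset 0: leading byte 0xF1 = 11110001 → 4-byte char #1 = F1 8A A2 A9.
Offset 4: leading byte 0xF0 = 11110000 → 4-byte char #2 = F0 B2 AF A7.
Offset 8: leading byte 0xE0 = 11100000 → 3-byte char #3 = E0 A4 B5.
Leading byte 0xE0 = 11100000 matches 1110xxxx → 3-byte sequence.
Byte 1: 0xE0 = 11100000, payload 0000 (4 bits).
Byte 2: 0xA4 = 10100100 (10xxxxxx ✓), payload 100100.
Byte 3: 0xB5 = 10110101 (10xxxxxx ✓), payload 110101.
Concatenate: 0000100100110101 = 0x935 (16 bits → U+0935).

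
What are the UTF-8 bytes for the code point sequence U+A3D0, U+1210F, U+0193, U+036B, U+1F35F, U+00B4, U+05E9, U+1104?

U+A3D0: 3-byte form → EA 8F 90.
U+1210F: 4-byte form → F0 92 84 8F.
U+0193: 2-byte form → C6 93.
U+036B: 2-byte form → CD AB.
U+1F35F: 4-byte form → F0 9F 8D 9F.
U+00B4: 2-byte form → C2 B4.
U+05E9: 2-byte form → D7 A9.
U+1104: 3-byte form → E1 84 84.
Concatenated (22 bytes): EA 8F 90 F0 92 84 8F C6 93 CD AB F0 9F 8D 9F C2 B4 D7 A9 E1 84 84.

EA 8F 90 F0 92 84 8F C6 93 CD AB F0 9F 8D 9F C2 B4 D7 A9 E1 84 84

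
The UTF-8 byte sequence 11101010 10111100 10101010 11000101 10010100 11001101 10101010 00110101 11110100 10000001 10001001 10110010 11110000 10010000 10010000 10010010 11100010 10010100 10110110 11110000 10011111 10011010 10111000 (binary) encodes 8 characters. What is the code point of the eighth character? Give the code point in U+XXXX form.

Offset 0: leading byte 0xEA = 11101010 → 3-byte char #1 = EA BC AA.
Offset 3: leading byte 0xC5 = 11000101 → 2-byte char #2 = C5 94.
Offset 5: leading byte 0xCD = 11001101 → 2-byte char #3 = CD AA.
Offset 7: leading byte 0x35 = 00110101 → 1-byte char #4 = 35.
Offset 8: leading byte 0xF4 = 11110100 → 4-byte char #5 = F4 81 89 B2.
Offset 12: leading byte 0xF0 = 11110000 → 4-byte char #6 = F0 90 90 92.
Offset 16: leading byte 0xE2 = 11100010 → 3-byte char #7 = E2 94 B6.
Offset 19: leading byte 0xF0 = 11110000 → 4-byte char #8 = F0 9F 9A B8.
Leading byte 0xF0 = 11110000 matches 11110xxx → 4-byte sequence.
Byte 1: 0xF0 = 11110000, payload 000 (3 bits).
Byte 2: 0x9F = 10011111 (10xxxxxx ✓), payload 011111.
Byte 3: 0x9A = 10011010 (10xxxxxx ✓), payload 011010.
Byte 4: 0xB8 = 10111000 (10xxxxxx ✓), payload 111000.
Concatenate: 000011111011010111000 = 0x1F6B8 (21 bits → U+1F6B8).

U+1F6B8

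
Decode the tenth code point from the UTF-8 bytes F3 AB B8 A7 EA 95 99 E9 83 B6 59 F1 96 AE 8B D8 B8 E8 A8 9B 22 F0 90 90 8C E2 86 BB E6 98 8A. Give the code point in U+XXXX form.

U+21BB

Offset 0: leading byte 0xF3 = 11110011 → 4-byte char #1 = F3 AB B8 A7.
Offset 4: leading byte 0xEA = 11101010 → 3-byte char #2 = EA 95 99.
Offset 7: leading byte 0xE9 = 11101001 → 3-byte char #3 = E9 83 B6.
Offset 10: leading byte 0x59 = 01011001 → 1-byte char #4 = 59.
Offset 11: leading byte 0xF1 = 11110001 → 4-byte char #5 = F1 96 AE 8B.
Offset 15: leading byte 0xD8 = 11011000 → 2-byte char #6 = D8 B8.
Offset 17: leading byte 0xE8 = 11101000 → 3-byte char #7 = E8 A8 9B.
Offset 20: leading byte 0x22 = 00100010 → 1-byte char #8 = 22.
Offset 21: leading byte 0xF0 = 11110000 → 4-byte char #9 = F0 90 90 8C.
Offset 25: leading byte 0xE2 = 11100010 → 3-byte char #10 = E2 86 BB.
Leading byte 0xE2 = 11100010 matches 1110xxxx → 3-byte sequence.
Byte 1: 0xE2 = 11100010, payload 0010 (4 bits).
Byte 2: 0x86 = 10000110 (10xxxxxx ✓), payload 000110.
Byte 3: 0xBB = 10111011 (10xxxxxx ✓), payload 111011.
Concatenate: 0010000110111011 = 0x21BB (16 bits → U+21BB).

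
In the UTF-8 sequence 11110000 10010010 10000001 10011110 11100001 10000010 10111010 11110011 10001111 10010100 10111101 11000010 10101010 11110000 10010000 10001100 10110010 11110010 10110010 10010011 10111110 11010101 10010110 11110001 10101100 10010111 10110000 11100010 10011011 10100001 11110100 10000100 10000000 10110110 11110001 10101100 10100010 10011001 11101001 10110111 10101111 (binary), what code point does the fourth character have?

Offset 0: leading byte 0xF0 = 11110000 → 4-byte char #1 = F0 92 81 9E.
Offset 4: leading byte 0xE1 = 11100001 → 3-byte char #2 = E1 82 BA.
Offset 7: leading byte 0xF3 = 11110011 → 4-byte char #3 = F3 8F 94 BD.
Offset 11: leading byte 0xC2 = 11000010 → 2-byte char #4 = C2 AA.
Leading byte 0xC2 = 11000010 matches 110xxxxx → 2-byte sequence.
Byte 1: 0xC2 = 11000010, payload 00010 (5 bits).
Byte 2: 0xAA = 10101010 (10xxxxxx ✓), payload 101010.
Concatenate: 00010101010 = 0xAA (11 bits → U+00AA).

U+00AA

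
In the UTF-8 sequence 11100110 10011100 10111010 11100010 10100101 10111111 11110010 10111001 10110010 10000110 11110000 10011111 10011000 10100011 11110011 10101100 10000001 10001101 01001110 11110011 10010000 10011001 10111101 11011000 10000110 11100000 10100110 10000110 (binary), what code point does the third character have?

Offset 0: leading byte 0xE6 = 11100110 → 3-byte char #1 = E6 9C BA.
Offset 3: leading byte 0xE2 = 11100010 → 3-byte char #2 = E2 A5 BF.
Offset 6: leading byte 0xF2 = 11110010 → 4-byte char #3 = F2 B9 B2 86.
Leading byte 0xF2 = 11110010 matches 11110xxx → 4-byte sequence.
Byte 1: 0xF2 = 11110010, payload 010 (3 bits).
Byte 2: 0xB9 = 10111001 (10xxxxxx ✓), payload 111001.
Byte 3: 0xB2 = 10110010 (10xxxxxx ✓), payload 110010.
Byte 4: 0x86 = 10000110 (10xxxxxx ✓), payload 000110.
Concatenate: 010111001110010000110 = 0xB9C86 (21 bits → U+B9C86).

U+B9C86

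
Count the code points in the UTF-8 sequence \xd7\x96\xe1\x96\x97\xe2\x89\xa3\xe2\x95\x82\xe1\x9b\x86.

5

Byte at offset 0: 0xD7 = 11010111 → 2-byte char (#1). Advance 2.
Byte at offset 2: 0xE1 = 11100001 → 3-byte char (#2). Advance 3.
Byte at offset 5: 0xE2 = 11100010 → 3-byte char (#3). Advance 3.
Byte at offset 8: 0xE2 = 11100010 → 3-byte char (#4). Advance 3.
Byte at offset 11: 0xE1 = 11100001 → 3-byte char (#5). Advance 3.
Reached end at offset 14 after 5 code points.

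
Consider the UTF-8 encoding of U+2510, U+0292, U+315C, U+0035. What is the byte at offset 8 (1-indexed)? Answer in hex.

1-indexed offset 8 is 0-indexed offset 7.
U+2510 → 3-byte form E2 94 90 at offsets 0–2.
U+0292 → 2-byte form CA 92 at offsets 3–4.
U+315C → 3-byte form E3 85 9C at offsets 5–7.
Offset 7 falls in char 3's range; it's byte 3 of E3 85 9C = 0x9C.

0x9C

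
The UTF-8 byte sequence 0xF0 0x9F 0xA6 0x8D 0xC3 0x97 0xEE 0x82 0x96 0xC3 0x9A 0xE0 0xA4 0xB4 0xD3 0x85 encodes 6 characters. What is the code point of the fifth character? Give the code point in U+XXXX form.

Offset 0: leading byte 0xF0 = 11110000 → 4-byte char #1 = F0 9F A6 8D.
Offset 4: leading byte 0xC3 = 11000011 → 2-byte char #2 = C3 97.
Offset 6: leading byte 0xEE = 11101110 → 3-byte char #3 = EE 82 96.
Offset 9: leading byte 0xC3 = 11000011 → 2-byte char #4 = C3 9A.
Offset 11: leading byte 0xE0 = 11100000 → 3-byte char #5 = E0 A4 B4.
Leading byte 0xE0 = 11100000 matches 1110xxxx → 3-byte sequence.
Byte 1: 0xE0 = 11100000, payload 0000 (4 bits).
Byte 2: 0xA4 = 10100100 (10xxxxxx ✓), payload 100100.
Byte 3: 0xB4 = 10110100 (10xxxxxx ✓), payload 110100.
Concatenate: 0000100100110100 = 0x934 (16 bits → U+0934).

U+0934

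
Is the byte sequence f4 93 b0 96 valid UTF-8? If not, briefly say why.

invalid (encodes a value above U+10FFFF)

Leading byte 0xF4 = 11110100 → 4-byte form.
Payload = 0x113C16, which exceeds U+10FFFF, the maximum Unicode code point. (Leading bytes F5–FF, or F4 followed by ≥ 0x90, are invalid.)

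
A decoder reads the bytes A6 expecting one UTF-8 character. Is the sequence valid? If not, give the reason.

Byte 0xA6 = 10100110 has the form 10xxxxxx — a continuation byte — but there is no preceding leading byte.

invalid (continuation byte with no leading byte)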